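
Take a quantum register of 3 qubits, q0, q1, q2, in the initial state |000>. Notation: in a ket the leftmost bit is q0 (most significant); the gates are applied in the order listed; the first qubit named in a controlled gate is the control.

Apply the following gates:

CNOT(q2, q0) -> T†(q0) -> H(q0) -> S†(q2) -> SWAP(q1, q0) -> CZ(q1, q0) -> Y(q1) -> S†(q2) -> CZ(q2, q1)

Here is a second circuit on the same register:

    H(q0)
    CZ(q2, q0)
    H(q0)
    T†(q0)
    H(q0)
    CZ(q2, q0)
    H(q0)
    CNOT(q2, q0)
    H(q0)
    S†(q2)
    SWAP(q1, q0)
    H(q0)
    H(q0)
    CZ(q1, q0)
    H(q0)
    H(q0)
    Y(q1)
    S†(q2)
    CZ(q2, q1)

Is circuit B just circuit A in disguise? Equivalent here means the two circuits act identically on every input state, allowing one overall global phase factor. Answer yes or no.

Yes — the two circuits implement the same unitary up to a global phase.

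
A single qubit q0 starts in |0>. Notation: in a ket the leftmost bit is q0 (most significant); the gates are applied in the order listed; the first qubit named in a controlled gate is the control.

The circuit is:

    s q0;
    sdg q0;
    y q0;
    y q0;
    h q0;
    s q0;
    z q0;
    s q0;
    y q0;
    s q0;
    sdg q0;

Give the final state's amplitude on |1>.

The final state's coefficient on |1> equals sqrt(2)*I/2.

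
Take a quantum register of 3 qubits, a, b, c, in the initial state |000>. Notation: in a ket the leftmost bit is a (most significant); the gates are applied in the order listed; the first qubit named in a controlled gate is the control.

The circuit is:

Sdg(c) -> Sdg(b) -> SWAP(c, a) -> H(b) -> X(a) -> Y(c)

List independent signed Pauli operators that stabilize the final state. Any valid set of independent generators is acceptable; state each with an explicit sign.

The stabilizer group can be generated by +IXI, -ZII, -IIZ, among other valid generating sets.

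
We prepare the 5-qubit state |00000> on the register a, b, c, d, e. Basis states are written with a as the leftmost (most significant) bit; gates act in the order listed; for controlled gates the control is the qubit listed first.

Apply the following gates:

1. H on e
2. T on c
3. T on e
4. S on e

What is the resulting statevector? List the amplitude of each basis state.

The resulting statevector has amplitude sqrt(2)/2 on |00000>, sqrt(2)*exp(3*I*pi/4)/2 on |00001>, and 0 on every other basis state.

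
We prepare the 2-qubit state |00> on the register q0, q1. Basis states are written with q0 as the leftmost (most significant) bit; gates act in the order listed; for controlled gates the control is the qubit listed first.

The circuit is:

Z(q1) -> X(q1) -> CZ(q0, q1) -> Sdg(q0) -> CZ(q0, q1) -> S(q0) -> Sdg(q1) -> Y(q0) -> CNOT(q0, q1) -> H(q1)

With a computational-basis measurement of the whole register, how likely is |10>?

Outcome |10> occurs with probability 1/2.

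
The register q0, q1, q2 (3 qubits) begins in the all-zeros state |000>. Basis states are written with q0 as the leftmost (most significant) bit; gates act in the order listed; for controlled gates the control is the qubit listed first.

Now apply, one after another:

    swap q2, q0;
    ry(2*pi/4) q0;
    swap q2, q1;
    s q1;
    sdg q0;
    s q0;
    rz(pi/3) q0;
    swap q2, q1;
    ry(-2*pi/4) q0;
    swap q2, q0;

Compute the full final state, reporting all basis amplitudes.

The resulting statevector has amplitude sqrt(3)/2 on |000>, (1 - exp(I*pi/3))*exp(5*I*pi/6)/2 on |001>, and 0 on every other basis state.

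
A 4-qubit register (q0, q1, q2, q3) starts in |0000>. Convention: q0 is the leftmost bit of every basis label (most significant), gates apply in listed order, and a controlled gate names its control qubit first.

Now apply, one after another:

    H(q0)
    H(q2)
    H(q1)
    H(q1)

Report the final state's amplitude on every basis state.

The resulting statevector has amplitude 1/2 on |0000>, 1/2 on |0010>, 1/2 on |1000>, 1/2 on |1010>, and 0 on every other basis state.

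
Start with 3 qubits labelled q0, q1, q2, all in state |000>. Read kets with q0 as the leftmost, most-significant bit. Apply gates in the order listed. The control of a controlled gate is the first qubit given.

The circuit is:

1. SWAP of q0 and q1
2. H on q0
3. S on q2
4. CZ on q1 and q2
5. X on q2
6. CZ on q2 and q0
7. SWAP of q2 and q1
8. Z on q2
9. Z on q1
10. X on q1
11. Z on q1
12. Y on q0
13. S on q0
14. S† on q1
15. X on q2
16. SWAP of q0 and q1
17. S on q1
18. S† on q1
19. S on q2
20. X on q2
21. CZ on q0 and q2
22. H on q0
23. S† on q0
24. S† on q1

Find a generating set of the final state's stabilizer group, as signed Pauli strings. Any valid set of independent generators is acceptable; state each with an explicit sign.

The stabilizer group can be generated by -YII, +IXI, +IIZ, among other valid generating sets. Key observation: gates 17-18 undo each other exactly, leaving only the rest of the circuit to track.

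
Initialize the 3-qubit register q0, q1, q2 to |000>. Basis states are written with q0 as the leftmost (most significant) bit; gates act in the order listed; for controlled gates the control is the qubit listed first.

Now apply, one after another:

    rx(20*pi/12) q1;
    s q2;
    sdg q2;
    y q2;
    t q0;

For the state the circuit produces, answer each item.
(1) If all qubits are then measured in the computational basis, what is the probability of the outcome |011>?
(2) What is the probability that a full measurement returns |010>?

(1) Outcome |011> occurs with probability 1/4. Key observation: steps 2-3 multiply out to the identity, so the circuit reduces to the remaining gates.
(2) Outcome |010> occurs with probability 0.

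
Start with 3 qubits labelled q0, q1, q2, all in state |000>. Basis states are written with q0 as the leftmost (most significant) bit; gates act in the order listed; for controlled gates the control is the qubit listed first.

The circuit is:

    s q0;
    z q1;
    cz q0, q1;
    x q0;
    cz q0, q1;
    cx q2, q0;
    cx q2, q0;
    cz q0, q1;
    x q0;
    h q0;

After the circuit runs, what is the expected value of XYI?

In the final state, XYI has expectation 0. Key observation: steps 4-9 multiply out to the identity, so the circuit reduces to the remaining gates.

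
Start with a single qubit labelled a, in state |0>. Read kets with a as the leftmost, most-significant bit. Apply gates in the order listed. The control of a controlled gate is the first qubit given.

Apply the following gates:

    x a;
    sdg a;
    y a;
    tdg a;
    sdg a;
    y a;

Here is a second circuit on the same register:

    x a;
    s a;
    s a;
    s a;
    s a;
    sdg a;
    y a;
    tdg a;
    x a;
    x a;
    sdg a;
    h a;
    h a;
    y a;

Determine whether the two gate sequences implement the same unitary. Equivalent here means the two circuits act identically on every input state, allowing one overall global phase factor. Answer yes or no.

Yes — the two circuits implement the same unitary up to a global phase.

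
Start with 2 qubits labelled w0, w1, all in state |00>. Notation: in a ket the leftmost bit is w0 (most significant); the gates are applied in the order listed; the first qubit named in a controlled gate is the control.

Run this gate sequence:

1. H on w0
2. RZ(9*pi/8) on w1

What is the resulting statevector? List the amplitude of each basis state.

The final amplitudes are -sqrt(2)*exp(7*I*pi/16)/2 on |00>, 0 on |01>, -sqrt(2)*exp(7*I*pi/16)/2 on |10>, 0 on |11>.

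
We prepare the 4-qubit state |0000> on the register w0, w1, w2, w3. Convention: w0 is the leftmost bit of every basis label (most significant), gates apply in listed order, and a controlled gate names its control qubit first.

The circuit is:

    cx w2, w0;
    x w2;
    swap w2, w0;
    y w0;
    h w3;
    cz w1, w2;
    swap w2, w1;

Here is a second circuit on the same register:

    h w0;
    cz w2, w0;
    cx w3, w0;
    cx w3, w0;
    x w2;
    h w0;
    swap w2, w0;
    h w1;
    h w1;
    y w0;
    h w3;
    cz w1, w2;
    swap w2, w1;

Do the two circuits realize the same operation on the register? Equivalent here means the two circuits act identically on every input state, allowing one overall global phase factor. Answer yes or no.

Yes: on every input state the two circuits agree up to one overall phase factor.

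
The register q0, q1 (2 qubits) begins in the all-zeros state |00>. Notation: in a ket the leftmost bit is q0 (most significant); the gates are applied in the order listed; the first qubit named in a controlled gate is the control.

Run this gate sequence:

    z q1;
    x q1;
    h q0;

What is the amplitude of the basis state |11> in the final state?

|11> carries amplitude sqrt(2)/2 in the final state.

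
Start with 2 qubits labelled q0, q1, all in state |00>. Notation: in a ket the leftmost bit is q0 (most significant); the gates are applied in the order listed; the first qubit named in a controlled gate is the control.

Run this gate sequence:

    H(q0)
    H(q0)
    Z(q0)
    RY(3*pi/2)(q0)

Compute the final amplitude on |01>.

|01> carries amplitude 0 in the final state. Key observation: gates 1-2 undo each other exactly, leaving only the rest of the circuit to track.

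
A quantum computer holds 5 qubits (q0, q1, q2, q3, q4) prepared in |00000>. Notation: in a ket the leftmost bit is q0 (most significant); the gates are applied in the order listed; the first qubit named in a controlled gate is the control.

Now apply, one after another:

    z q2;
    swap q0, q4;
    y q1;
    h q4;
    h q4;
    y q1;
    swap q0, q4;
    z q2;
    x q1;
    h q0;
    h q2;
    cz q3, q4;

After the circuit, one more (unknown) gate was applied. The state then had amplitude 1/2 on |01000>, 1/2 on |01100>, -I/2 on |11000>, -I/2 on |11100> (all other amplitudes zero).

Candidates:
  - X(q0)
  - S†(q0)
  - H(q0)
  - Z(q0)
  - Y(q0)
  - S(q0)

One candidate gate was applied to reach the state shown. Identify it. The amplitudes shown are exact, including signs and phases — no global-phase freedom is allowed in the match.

It was S†(q0) that produced the state shown.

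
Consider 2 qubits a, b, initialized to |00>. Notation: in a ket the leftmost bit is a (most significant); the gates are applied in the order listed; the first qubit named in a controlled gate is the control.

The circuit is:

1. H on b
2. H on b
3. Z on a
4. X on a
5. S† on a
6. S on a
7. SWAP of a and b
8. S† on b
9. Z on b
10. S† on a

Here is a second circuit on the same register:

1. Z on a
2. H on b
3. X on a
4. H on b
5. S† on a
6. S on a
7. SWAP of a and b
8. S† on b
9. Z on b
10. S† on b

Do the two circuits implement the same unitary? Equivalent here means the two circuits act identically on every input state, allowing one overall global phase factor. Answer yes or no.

No: there is an input state on which the two circuits produce genuinely different outputs (not merely differing by a phase).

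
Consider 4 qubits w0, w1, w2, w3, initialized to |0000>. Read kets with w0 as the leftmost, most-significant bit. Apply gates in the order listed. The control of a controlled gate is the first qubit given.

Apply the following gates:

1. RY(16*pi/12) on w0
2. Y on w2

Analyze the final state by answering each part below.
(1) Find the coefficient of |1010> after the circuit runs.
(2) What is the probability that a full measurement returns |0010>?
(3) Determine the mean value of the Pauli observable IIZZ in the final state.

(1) |1010> carries amplitude sqrt(3)*I/2 in the final state.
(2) Outcome |0010> occurs with probability 1/4.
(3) The observable IIZZ averages to -1.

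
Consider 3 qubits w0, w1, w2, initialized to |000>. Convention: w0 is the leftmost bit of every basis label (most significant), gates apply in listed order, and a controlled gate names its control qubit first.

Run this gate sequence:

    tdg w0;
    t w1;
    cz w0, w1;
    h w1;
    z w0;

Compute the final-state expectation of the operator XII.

In the final state, XII has expectation 0.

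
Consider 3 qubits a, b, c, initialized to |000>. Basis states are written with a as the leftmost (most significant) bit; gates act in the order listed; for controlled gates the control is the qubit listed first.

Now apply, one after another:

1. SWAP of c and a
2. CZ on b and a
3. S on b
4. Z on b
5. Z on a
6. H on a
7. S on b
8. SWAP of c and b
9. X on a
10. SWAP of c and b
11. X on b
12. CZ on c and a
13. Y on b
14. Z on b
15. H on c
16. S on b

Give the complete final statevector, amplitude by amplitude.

The final amplitudes are -I/2 on |000>, -I/2 on |001>, 0 on |010>, 0 on |011>, -I/2 on |100>, -I/2 on |101>, 0 on |110>, 0 on |111>.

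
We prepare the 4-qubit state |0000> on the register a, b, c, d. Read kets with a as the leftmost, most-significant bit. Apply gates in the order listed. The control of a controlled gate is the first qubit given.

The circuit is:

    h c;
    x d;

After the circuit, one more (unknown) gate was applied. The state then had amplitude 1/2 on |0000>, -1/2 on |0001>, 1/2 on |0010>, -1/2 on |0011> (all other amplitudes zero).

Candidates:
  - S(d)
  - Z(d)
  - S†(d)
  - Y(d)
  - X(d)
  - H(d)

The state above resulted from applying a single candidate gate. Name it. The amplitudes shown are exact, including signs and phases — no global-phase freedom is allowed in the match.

The applied gate was H(d).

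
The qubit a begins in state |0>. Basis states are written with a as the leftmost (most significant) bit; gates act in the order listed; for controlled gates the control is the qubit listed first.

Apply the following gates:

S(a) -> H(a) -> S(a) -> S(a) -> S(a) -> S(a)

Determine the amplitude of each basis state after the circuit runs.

After the circuit, the state carries amplitude sqrt(2)/2 on |0>, sqrt(2)/2 on |1>. Key observation: gates 3-6 undo each other exactly, leaving only the rest of the circuit to track.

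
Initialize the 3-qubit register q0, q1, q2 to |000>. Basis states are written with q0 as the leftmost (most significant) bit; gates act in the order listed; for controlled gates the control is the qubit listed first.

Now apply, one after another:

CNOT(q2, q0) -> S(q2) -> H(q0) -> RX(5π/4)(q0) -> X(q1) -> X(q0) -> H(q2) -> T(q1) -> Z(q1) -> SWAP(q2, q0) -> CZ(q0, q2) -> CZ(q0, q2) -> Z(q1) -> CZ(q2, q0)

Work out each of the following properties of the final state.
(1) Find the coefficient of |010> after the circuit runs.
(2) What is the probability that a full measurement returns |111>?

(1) The final state's coefficient on |010> equals -sqrt(sqrt(2) + 2)*exp(3*I*pi/4)/4 - sqrt(2 - sqrt(2))*exp(I*pi/4)/4. Key observation: steps 11-12 multiply out to the identity, so the circuit reduces to the remaining gates.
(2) The probability of measuring |111> is 1/4.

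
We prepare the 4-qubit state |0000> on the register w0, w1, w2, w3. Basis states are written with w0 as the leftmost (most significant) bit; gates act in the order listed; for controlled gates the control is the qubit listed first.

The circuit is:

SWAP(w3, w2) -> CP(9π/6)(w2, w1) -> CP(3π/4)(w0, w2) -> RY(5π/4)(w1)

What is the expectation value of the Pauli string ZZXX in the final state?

The expectation value of ZZXX is 0.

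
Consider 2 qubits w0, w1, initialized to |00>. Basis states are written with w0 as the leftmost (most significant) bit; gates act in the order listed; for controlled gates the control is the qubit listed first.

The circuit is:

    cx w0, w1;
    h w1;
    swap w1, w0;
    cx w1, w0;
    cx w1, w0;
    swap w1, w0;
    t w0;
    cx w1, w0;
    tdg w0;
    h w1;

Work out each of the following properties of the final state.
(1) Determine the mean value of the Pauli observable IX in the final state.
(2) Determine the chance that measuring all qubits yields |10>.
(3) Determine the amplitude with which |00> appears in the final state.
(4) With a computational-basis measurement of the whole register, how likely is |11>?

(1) The expectation value of IX is 0.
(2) The probability of measuring |10> is 1/4.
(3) The amplitude on |00> is 1/2.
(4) Outcome |11> occurs with probability 1/4.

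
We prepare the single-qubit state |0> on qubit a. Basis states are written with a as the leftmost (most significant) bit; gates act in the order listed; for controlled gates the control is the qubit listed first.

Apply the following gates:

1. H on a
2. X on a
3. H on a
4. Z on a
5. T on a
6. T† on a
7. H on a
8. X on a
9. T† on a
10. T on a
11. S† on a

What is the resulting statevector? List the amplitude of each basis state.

After the circuit, the state carries amplitude sqrt(2)/2 on |0>, -sqrt(2)*I/2 on |1>. Key observation: the block from step 1 through step 4 cancels to the identity and can be dropped.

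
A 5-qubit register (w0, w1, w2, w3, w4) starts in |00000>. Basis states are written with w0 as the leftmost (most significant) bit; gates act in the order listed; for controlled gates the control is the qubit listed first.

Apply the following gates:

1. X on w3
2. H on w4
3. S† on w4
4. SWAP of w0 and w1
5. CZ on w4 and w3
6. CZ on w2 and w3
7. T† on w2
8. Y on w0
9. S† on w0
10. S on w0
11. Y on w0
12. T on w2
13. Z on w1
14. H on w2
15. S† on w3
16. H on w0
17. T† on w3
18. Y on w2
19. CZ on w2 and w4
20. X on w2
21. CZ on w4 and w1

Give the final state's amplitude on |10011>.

|10011> carries amplitude -sqrt(2)*exp(I*pi/4)/4 in the final state. Key observation: the block from step 7 through step 12 cancels to the identity and can be dropped.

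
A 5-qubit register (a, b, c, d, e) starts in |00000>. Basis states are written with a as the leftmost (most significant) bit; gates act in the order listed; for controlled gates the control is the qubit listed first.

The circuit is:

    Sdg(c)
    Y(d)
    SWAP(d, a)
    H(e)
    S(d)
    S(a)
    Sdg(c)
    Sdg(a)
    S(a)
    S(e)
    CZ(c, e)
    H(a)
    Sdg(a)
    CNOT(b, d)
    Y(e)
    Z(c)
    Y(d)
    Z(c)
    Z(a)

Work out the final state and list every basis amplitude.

After the circuit, the state carries amplitude -I/2 on |00010>, 1/2 on |00011>, -1/2 on |10010>, -I/2 on |10011>, and 0 on every other basis state.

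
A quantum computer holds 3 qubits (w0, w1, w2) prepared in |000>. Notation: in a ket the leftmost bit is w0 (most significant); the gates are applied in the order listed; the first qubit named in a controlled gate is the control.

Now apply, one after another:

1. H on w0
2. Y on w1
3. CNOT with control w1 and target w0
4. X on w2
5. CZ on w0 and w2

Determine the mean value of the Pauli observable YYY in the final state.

In the final state, YYY has expectation 0.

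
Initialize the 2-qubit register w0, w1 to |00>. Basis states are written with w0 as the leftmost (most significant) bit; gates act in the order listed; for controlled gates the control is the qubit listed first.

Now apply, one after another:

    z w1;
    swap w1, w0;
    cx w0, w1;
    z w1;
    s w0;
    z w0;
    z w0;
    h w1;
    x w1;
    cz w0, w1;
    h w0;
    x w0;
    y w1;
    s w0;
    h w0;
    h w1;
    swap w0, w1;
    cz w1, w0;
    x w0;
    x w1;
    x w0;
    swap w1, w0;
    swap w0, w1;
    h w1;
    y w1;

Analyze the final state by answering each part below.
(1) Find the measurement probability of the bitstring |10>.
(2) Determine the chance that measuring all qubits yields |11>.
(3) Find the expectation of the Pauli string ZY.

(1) The probability of measuring |10> is 1/2.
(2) A full measurement returns |11> with probability 1/2.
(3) The expectation value of ZY is -1.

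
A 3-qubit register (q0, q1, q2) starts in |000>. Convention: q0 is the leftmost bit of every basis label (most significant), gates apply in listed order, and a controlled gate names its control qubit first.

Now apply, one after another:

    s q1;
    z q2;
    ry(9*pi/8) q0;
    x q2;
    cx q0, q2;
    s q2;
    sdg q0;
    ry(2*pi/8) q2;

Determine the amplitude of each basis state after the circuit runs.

After the circuit, the state carries amplitude I*sqrt(2 - sqrt(2))*sin(pi/16)/2 on |000>, -I*sqrt(sqrt(2) + 2)*sin(pi/16)/2 on |001>, 0 on |010>, 0 on |011>, -I*sqrt(sqrt(2) + 2)*cos(pi/16)/2 on |100>, -I*sqrt(2 - sqrt(2))*cos(pi/16)/2 on |101>, 0 on |110>, 0 on |111>.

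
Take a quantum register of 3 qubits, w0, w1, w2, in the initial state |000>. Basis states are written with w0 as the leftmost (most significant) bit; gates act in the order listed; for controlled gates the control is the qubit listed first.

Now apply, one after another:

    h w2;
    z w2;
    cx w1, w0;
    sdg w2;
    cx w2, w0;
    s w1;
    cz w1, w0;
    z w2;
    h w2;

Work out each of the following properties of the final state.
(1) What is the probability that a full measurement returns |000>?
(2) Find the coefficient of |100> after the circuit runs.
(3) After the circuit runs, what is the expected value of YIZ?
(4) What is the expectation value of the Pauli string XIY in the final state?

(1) Outcome |000> occurs with probability 1/4.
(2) The amplitude on |100> is -I/2.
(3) The expectation value of YIZ is -1.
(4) The observable XIY averages to 1.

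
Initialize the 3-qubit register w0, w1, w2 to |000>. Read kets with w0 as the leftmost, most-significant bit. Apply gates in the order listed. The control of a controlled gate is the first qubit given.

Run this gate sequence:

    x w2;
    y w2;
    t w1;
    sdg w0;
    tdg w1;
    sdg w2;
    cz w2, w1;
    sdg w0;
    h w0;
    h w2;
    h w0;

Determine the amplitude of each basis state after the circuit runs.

After the circuit, the state carries amplitude -sqrt(2)*I/2 on |000>, -sqrt(2)*I/2 on |001>, and 0 on every other basis state.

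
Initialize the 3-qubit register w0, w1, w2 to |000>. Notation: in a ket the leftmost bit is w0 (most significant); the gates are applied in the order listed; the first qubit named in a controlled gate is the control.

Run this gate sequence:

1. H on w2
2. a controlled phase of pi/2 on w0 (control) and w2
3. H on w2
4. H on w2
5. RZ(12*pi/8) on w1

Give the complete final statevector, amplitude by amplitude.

The final amplitudes are -sqrt(2)*exp(I*pi/4)/2 on |000>, -sqrt(2)*exp(I*pi/4)/2 on |001>, and 0 on every other basis state. Key observation: the block from step 3 through step 4 cancels to the identity and can be dropped.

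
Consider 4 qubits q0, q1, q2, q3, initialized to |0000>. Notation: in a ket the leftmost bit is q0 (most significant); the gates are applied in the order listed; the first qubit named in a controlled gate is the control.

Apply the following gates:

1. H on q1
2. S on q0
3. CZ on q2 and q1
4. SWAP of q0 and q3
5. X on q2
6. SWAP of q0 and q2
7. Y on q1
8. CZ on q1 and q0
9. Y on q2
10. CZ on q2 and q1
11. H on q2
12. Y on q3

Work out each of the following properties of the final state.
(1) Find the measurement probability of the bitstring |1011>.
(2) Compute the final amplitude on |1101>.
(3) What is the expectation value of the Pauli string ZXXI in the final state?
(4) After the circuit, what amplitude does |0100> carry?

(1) The probability of measuring |1011> is 1/4.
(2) |1101> carries amplitude -I/2 in the final state.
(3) In the final state, ZXXI has expectation -1.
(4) The amplitude on |0100> is 0.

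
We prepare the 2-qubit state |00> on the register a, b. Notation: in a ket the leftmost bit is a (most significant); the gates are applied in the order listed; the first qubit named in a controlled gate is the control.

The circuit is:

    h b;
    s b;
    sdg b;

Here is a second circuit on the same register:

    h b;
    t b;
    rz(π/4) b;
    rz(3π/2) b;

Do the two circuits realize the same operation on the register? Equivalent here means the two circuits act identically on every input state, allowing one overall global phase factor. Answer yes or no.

Yes, they are equivalent — the unitaries differ by at most a global phase.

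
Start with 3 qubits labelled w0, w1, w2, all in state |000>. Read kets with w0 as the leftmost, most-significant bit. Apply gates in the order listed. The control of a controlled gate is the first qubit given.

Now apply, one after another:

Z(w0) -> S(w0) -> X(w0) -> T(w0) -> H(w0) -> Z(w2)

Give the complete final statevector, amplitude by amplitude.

The final amplitudes are sqrt(2)*exp(I*pi/4)/2 on |000>, -sqrt(2)*exp(I*pi/4)/2 on |100>, and 0 on every other basis state.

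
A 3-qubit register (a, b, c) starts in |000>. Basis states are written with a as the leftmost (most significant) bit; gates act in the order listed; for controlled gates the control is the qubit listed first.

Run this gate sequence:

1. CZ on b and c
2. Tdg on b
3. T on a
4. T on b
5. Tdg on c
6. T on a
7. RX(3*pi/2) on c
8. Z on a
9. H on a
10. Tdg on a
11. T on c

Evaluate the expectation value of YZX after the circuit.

The observable YZX averages to 1/2.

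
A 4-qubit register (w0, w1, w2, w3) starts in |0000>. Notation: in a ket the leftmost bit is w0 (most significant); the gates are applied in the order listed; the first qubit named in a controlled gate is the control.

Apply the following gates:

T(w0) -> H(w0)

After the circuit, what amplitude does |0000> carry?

|0000> carries amplitude sqrt(2)/2 in the final state.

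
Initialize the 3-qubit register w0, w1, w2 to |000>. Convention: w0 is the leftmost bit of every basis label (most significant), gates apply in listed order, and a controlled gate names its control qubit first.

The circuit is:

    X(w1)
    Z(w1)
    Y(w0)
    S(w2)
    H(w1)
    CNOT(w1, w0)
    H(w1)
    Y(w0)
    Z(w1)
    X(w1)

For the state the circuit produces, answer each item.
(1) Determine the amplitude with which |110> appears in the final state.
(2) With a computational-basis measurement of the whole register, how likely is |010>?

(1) The final state's coefficient on |110> equals -1/2.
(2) A full measurement returns |010> with probability 1/4.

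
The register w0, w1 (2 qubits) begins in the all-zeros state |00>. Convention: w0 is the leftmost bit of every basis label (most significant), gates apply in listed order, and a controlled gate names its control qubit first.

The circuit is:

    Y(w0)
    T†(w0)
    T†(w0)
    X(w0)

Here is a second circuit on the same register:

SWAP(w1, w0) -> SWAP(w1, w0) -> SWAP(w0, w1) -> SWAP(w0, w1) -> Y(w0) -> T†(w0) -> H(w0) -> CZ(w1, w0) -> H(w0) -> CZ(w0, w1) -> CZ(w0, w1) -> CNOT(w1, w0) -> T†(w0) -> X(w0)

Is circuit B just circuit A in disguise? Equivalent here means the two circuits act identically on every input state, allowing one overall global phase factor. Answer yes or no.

Yes: on every input state the two circuits agree up to one overall phase factor.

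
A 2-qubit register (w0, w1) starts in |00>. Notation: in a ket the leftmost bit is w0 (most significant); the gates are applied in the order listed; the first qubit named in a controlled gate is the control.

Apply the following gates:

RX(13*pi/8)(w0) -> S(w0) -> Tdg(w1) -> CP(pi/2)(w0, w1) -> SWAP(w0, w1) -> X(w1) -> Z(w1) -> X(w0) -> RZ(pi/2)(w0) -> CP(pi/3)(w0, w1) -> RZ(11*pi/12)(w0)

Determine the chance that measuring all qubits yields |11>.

Outcome |11> occurs with probability cos(3*pi/16)**2.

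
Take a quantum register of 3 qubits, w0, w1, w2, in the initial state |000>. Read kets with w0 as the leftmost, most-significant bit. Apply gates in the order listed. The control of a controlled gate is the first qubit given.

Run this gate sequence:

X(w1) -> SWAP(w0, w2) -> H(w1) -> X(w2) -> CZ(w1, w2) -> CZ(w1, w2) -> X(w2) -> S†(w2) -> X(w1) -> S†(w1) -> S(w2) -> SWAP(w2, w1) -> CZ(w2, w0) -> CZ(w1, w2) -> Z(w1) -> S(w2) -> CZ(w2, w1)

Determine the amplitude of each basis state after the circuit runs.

The final amplitudes are -sqrt(2)/2 on |000>, sqrt(2)/2 on |001>, and 0 on every other basis state. Key observation: steps 4-7 multiply out to the identity, so the circuit reduces to the remaining gates.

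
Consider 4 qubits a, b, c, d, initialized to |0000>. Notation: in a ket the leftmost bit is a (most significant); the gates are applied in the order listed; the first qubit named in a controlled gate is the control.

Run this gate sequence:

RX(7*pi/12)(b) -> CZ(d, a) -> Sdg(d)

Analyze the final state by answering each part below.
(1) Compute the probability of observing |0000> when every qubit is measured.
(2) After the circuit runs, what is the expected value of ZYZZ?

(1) Outcome |0000> occurs with probability -sqrt(6)/8 + sqrt(2)/8 + 1/2.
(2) The expectation value of ZYZZ is -sqrt(6)/4 - sqrt(2)/4.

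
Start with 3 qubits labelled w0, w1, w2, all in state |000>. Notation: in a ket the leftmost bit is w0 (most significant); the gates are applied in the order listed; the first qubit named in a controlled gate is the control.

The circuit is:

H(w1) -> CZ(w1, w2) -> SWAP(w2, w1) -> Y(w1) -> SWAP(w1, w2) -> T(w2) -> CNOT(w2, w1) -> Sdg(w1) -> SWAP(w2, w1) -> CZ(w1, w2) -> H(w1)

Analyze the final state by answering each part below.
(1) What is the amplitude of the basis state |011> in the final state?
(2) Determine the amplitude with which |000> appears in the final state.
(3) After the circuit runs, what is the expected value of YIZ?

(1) The amplitude on |011> is exp(I*pi/4)/2.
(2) The final state's coefficient on |000> equals exp(3*I*pi/4)/2.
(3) In the final state, YIZ has expectation 0.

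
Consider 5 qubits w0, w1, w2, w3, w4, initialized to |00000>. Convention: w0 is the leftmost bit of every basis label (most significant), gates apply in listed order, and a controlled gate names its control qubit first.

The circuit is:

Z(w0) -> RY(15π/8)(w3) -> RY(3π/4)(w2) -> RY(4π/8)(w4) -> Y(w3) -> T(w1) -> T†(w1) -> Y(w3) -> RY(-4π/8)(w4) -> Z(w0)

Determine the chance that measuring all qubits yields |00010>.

The probability of measuring |00010> is (2 - sqrt(2))*(2 - sqrt(sqrt(2) + 2))/16.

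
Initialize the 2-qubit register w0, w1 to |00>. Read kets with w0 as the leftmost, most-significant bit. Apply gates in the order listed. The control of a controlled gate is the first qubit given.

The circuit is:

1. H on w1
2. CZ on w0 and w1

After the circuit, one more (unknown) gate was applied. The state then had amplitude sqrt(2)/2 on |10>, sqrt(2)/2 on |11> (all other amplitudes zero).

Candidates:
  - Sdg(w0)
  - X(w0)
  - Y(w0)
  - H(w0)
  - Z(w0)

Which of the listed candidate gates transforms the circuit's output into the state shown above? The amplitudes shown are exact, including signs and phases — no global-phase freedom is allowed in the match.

The applied gate was X(w0).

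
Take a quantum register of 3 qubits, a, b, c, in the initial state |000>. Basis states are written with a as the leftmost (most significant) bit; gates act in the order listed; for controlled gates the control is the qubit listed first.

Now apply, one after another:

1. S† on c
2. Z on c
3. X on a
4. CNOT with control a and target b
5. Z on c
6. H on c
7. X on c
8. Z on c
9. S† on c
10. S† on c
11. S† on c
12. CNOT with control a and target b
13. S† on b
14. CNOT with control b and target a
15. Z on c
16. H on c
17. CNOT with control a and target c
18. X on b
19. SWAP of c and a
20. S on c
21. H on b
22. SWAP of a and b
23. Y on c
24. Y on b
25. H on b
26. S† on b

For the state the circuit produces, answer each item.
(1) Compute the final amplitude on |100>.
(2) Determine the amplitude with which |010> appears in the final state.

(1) The amplitude on |100> is -1/2.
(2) |010> carries amplitude -1/2 in the final state.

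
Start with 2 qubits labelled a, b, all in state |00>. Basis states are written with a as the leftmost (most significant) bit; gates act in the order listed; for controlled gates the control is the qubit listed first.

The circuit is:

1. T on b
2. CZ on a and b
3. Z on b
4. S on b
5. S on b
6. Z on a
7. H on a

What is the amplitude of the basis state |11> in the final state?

The final state's coefficient on |11> equals 0.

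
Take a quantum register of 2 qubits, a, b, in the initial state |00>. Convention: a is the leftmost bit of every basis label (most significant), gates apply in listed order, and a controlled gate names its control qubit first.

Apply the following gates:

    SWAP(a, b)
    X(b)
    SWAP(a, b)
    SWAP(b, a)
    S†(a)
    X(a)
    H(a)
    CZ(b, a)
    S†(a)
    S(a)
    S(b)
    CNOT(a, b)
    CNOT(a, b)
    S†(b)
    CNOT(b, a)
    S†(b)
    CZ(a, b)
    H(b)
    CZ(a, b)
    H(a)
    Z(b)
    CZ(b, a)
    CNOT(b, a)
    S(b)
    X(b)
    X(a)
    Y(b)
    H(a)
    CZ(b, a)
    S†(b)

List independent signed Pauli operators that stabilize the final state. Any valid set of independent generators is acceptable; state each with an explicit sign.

The stabilizer group can be generated by +XZ, -ZX, among other valid generating sets. Key observation: steps 11-14 multiply out to the identity, so the circuit reduces to the remaining gates.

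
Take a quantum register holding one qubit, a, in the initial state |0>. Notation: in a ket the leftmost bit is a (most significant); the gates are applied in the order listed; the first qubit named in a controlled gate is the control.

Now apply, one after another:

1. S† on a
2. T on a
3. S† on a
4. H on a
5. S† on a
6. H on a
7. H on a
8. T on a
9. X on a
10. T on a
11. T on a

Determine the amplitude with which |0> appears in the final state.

The amplitude on |0> is -sqrt(2)*exp(3*I*pi/4)/2.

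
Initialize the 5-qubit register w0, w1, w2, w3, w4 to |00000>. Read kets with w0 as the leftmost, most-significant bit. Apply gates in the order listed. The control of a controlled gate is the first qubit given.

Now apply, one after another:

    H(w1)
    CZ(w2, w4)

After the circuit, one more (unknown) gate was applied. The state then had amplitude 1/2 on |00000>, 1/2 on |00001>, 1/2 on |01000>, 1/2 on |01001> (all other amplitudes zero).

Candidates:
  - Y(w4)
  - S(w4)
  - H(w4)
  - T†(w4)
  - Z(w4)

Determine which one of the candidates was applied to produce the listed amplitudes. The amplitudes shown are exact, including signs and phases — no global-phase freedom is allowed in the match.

The applied gate was H(w4).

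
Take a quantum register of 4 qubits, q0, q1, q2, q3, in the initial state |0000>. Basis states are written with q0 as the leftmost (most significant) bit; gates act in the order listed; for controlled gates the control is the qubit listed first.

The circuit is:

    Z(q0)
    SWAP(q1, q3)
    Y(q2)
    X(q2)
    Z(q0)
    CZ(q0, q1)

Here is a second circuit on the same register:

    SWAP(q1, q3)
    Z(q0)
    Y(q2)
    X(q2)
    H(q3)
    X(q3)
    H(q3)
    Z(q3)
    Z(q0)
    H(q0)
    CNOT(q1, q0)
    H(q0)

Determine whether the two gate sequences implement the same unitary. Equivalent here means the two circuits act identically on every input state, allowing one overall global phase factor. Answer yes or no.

Yes — the two circuits implement the same unitary up to a global phase.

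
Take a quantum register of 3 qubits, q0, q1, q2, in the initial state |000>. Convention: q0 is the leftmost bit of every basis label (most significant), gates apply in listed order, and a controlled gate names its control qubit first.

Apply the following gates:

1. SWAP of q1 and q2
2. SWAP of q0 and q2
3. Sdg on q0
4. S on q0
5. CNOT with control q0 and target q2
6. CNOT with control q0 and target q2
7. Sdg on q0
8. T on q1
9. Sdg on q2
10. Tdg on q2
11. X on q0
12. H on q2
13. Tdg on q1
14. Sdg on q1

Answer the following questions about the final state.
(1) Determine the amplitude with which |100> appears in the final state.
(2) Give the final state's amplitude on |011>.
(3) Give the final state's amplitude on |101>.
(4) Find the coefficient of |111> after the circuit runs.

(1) The amplitude on |100> is sqrt(2)/2.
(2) The amplitude on |011> is 0.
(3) The final state's coefficient on |101> equals sqrt(2)/2.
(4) The amplitude on |111> is 0.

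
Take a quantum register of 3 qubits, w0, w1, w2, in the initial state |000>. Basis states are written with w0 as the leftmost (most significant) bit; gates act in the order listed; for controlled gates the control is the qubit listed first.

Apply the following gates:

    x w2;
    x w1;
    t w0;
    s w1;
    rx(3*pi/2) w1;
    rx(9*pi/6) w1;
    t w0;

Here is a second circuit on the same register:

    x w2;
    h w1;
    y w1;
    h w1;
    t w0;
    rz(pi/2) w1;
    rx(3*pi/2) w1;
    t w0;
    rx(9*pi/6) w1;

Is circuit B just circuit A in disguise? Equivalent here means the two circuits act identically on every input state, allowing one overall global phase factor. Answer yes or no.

No, they are not equivalent — no single phase factor reconciles the two unitaries.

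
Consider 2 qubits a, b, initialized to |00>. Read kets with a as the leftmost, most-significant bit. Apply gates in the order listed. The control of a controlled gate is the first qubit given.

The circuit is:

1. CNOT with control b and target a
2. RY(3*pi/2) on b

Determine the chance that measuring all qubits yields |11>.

Outcome |11> occurs with probability 0.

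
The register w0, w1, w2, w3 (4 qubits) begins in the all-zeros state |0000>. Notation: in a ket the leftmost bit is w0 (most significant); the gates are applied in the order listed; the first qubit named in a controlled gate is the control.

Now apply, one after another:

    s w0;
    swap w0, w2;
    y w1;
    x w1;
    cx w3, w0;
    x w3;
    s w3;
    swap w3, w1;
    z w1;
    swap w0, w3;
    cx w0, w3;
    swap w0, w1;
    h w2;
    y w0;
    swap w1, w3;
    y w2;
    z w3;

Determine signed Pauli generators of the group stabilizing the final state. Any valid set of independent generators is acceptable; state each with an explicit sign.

The stabilizer group can be generated by -IIXI, +ZIII, +IZII, +IIIZ, among other valid generating sets.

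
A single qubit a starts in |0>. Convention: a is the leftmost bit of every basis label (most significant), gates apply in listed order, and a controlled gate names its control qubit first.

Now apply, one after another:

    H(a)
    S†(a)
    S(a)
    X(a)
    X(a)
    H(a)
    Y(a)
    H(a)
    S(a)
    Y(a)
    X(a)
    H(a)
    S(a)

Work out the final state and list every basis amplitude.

After the circuit, the state carries amplitude -1/2 - I/2 on |0>, -1/2 - I/2 on |1>.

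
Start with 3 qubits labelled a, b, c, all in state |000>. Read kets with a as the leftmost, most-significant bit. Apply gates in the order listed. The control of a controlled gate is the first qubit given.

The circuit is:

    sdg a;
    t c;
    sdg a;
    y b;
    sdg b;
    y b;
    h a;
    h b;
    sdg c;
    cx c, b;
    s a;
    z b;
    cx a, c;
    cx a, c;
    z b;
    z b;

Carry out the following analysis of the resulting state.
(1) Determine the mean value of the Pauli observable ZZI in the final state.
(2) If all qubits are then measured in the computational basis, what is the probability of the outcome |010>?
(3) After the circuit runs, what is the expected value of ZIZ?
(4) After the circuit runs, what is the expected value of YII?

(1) The observable ZZI averages to 0. Key observation: the block from step 12 through step 15 cancels to the identity and can be dropped.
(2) Outcome |010> occurs with probability 1/4.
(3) The observable ZIZ averages to 0.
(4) The observable YII averages to 1.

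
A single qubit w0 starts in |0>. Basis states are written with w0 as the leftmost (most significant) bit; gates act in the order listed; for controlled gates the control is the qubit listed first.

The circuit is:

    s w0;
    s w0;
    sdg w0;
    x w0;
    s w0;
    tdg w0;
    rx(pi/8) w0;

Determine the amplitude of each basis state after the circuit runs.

The resulting statevector has amplitude -exp(3*I*pi/4)*sin(pi/16) on |0>, exp(I*pi/4)*cos(pi/16) on |1>.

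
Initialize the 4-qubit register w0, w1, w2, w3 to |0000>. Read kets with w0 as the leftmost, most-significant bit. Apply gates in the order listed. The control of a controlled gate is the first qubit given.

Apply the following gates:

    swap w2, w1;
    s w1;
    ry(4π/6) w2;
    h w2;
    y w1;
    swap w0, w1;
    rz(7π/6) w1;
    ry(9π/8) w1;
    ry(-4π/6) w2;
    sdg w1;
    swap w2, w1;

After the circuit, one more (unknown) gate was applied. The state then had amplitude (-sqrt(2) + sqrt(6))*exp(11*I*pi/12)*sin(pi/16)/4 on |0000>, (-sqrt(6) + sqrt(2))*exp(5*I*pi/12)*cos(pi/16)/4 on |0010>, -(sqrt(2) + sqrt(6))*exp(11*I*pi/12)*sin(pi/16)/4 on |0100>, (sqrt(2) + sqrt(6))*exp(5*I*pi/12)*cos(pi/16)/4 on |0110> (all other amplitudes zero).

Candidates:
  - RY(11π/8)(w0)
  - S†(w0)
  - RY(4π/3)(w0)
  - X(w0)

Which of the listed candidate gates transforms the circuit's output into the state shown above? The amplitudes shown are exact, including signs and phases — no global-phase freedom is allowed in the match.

The unique candidate consistent with the amplitudes is X(w0).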